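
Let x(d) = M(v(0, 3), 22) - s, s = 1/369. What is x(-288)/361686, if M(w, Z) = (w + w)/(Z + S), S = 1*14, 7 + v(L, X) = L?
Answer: -289/266924268 ≈ -1.0827e-6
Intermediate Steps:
v(L, X) = -7 + L
S = 14
s = 1/369 ≈ 0.0027100
M(w, Z) = 2*w/(14 + Z) (M(w, Z) = (w + w)/(Z + 14) = (2*w)/(14 + Z) = 2*w/(14 + Z))
x(d) = -289/738 (x(d) = 2*(-7 + 0)/(14 + 22) - 1*1/369 = 2*(-7)/36 - 1/369 = 2*(-7)*(1/36) - 1/369 = -7/18 - 1/369 = -289/738)
x(-288)/361686 = -289/738/361686 = -289/738*1/361686 = -289/266924268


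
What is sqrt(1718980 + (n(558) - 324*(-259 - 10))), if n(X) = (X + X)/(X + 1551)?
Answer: 2*sqrt(223152231985)/703 ≈ 1343.9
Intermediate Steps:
n(X) = 2*X/(1551 + X) (n(X) = (2*X)/(1551 + X) = 2*X/(1551 + X))
sqrt(1718980 + (n(558) - 324*(-259 - 10))) = sqrt(1718980 + (2*558/(1551 + 558) - 324*(-259 - 10))) = sqrt(1718980 + (2*558/2109 - 324*(-269))) = sqrt(1718980 + (2*558*(1/2109) - 1*(-87156))) = sqrt(1718980 + (372/703 + 87156)) = sqrt(1718980 + 61271040/703) = sqrt(1269713980/703) = 2*sqrt(223152231985)/703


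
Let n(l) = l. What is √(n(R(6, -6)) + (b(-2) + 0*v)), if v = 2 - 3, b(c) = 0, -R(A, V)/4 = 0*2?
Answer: 0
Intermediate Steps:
R(A, V) = 0 (R(A, V) = -0*2 = -4*0 = 0)
v = -1
√(n(R(6, -6)) + (b(-2) + 0*v)) = √(0 + (0 + 0*(-1))) = √(0 + (0 + 0)) = √(0 + 0) = √0 = 0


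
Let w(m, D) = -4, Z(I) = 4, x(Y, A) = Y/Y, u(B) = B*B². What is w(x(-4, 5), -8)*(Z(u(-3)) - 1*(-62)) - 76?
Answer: -340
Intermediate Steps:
u(B) = B³
x(Y, A) = 1
w(x(-4, 5), -8)*(Z(u(-3)) - 1*(-62)) - 76 = -4*(4 - 1*(-62)) - 76 = -4*(4 + 62) - 76 = -4*66 - 76 = -264 - 76 = -340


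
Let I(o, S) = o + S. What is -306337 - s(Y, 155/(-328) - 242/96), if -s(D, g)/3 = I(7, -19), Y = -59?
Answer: -306373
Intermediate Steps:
I(o, S) = S + o
s(D, g) = 36 (s(D, g) = -3*(-19 + 7) = -3*(-12) = 36)
-306337 - s(Y, 155/(-328) - 242/96) = -306337 - 1*36 = -306337 - 36 = -306373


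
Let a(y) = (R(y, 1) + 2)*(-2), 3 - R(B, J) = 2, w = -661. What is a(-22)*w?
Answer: 3966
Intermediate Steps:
R(B, J) = 1 (R(B, J) = 3 - 1*2 = 3 - 2 = 1)
a(y) = -6 (a(y) = (1 + 2)*(-2) = 3*(-2) = -6)
a(-22)*w = -6*(-661) = 3966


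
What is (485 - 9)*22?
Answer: 10472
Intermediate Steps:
(485 - 9)*22 = 476*22 = 10472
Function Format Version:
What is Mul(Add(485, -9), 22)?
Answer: 10472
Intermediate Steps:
Mul(Add(485, -9), 22) = Mul(476, 22) = 10472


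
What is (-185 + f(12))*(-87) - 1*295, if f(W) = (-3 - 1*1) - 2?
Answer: 16322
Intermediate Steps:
f(W) = -6 (f(W) = (-3 - 1) - 2 = -4 - 2 = -6)
(-185 + f(12))*(-87) - 1*295 = (-185 - 6)*(-87) - 1*295 = -191*(-87) - 295 = 16617 - 295 = 16322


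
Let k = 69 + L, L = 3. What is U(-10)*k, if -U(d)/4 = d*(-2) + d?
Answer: -2880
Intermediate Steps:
U(d) = 4*d (U(d) = -4*(d*(-2) + d) = -4*(-2*d + d) = -(-4)*d = 4*d)
k = 72 (k = 69 + 3 = 72)
U(-10)*k = (4*(-10))*72 = -40*72 = -2880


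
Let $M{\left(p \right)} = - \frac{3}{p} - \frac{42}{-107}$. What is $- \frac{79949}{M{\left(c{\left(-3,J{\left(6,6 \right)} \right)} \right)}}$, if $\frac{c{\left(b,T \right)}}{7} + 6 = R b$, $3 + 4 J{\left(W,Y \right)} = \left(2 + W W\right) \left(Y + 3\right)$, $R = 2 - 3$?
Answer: $- \frac{59881801}{401} \approx -1.4933 \cdot 10^{5}$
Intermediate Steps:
$R = -1$
$J{\left(W,Y \right)} = - \frac{3}{4} + \frac{\left(2 + W^{2}\right) \left(3 + Y\right)}{4}$ ($J{\left(W,Y \right)} = - \frac{3}{4} + \frac{\left(2 + W W\right) \left(Y + 3\right)}{4} = - \frac{3}{4} + \frac{\left(2 + W^{2}\right) \left(3 + Y\right)}{4}$)
$c{\left(b,T \right)} = -42 - 7 b$ ($c{\left(b,T \right)} = -42 + 7 \left(- b\right) = -42 - 7 b$)
$M{\left(p \right)} = \frac{42}{107} - \frac{3}{p}$ ($M{\left(p \right)} = - \frac{3}{p} - - \frac{42}{107} = - \frac{3}{p} + \frac{42}{107} = \frac{42}{107} - \frac{3}{p}$)
$- \frac{79949}{M{\left(c{\left(-3,J{\left(6,6 \right)} \right)} \right)}} = - \frac{79949}{\frac{42}{107} - \frac{3}{-42 - -21}} = - \frac{79949}{\frac{42}{107} - \frac{3}{-42 + 21}} = - \frac{79949}{\frac{42}{107} - \frac{3}{-21}} = - \frac{79949}{\frac{42}{107} - - \frac{1}{7}} = - \frac{79949}{\frac{42}{107} + \frac{1}{7}} = - \frac{79949}{\frac{401}{749}} = \left(-79949\right) \frac{749}{401} = - \frac{59881801}{401}$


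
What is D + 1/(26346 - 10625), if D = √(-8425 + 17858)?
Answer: 1/15721 + √9433 ≈ 97.124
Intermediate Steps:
D = √9433 ≈ 97.124
D + 1/(26346 - 10625) = √9433 + 1/(26346 - 10625) = √9433 + 1/15721 = 1/15721 + √9433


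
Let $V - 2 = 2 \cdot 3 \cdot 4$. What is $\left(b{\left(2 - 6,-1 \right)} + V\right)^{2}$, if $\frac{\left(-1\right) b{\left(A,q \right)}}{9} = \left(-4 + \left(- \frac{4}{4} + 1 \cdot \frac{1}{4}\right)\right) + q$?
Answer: $\frac{96721}{16} \approx 6045.1$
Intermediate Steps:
$V = 26$ ($V = 2 + 2 \cdot 3 \cdot 4 = 2 + 6 \cdot 4 = 2 + 24 = 26$)
$b{\left(A,q \right)} = \frac{171}{4} - 9 q$ ($b{\left(A,q \right)} = - 9 \left(\left(-4 + \left(- \frac{4}{4} + 1 \cdot \frac{1}{4}\right)\right) + q\right) = - 9 \left(\left(-4 + \left(\left(-4\right) \frac{1}{4} + 1 \cdot \frac{1}{4}\right)\right) + q\right) = - 9 \left(\left(-4 + \left(-1 + \frac{1}{4}\right)\right) + q\right) = - 9 \left(\left(-4 - \frac{3}{4}\right) + q\right) = - 9 \left(- \frac{19}{4} + q\right) = \frac{171}{4} - 9 q$)
$\left(b{\left(2 - 6,-1 \right)} + V\right)^{2} = \left(\left(\frac{171}{4} - -9\right) + 26\right)^{2} = \left(\left(\frac{171}{4} + 9\right) + 26\right)^{2} = \left(\frac{207}{4} + 26\right)^{2} = \left(\frac{311}{4}\right)^{2} = \frac{96721}{16}$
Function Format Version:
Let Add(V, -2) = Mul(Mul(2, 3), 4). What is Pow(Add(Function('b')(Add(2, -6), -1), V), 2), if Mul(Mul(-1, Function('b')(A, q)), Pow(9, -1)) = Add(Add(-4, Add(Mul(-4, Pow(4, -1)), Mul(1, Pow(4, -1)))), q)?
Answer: Rational(96721, 16) ≈ 6045.1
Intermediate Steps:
V = 26 (V = Add(2, Mul(Mul(2, 3), 4)) = Add(2, Mul(6, 4)) = Add(2, 24) = 26)
Function('b')(A, q) = Add(Rational(171, 4), Mul(-9, q)) (Function('b')(A, q) = Mul(-9, Add(Add(-4, Add(Mul(-4, Pow(4, -1)), Mul(1, Pow(4, -1)))), q)) = Mul(-9, Add(Add(-4, Add(Mul(-4, Rational(1, 4)), Mul(1, Rational(1, 4)))), q)) = Mul(-9, Add(Add(-4, Add(-1, Rational(1, 4))), q)) = Mul(-9, Add(Add(-4, Rational(-3, 4)), q)) = Mul(-9, Add(Rational(-19, 4), q)) = Add(Rational(171, 4), Mul(-9, q)))
Pow(Add(Function('b')(Add(2, -6), -1), V), 2) = Pow(Add(Add(Rational(171, 4), Mul(-9, -1)), 26), 2) = Pow(Add(Add(Rational(171, 4), 9), 26), 2) = Pow(Add(Rational(207, 4), 26), 2) = Pow(Rational(311, 4), 2) = Rational(96721, 16)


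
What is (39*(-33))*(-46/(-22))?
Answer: -2691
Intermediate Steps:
(39*(-33))*(-46/(-22)) = -(-59202)*(-1)/22 = -1287*23/11 = -2691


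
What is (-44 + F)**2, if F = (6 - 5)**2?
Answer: 1849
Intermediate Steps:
F = 1 (F = 1**2 = 1)
(-44 + F)**2 = (-44 + 1)**2 = (-43)**2 = 1849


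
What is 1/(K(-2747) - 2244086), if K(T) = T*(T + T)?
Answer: 1/12847932 ≈ 7.7834e-8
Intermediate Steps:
K(T) = 2*T² (K(T) = T*(2*T) = 2*T²)
1/(K(-2747) - 2244086) = 1/(2*(-2747)² - 2244086) = 1/(2*7546009 - 2244086) = 1/(15092018 - 2244086) = 1/12847932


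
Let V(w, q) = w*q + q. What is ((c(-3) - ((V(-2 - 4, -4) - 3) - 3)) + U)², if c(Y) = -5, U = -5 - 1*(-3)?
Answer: 441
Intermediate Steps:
V(w, q) = q + q*w (V(w, q) = q*w + q = q + q*w)
U = -2 (U = -5 + 3 = -2)
((c(-3) - ((V(-2 - 4, -4) - 3) - 3)) + U)² = ((-5 - ((-4*(1 + (-2 - 4)) - 3) - 3)) - 2)² = ((-5 - ((-4*(1 - 6) - 3) - 3)) - 2)² = ((-5 - ((-4*(-5) - 3) - 3)) - 2)² = ((-5 - ((20 - 3) - 3)) - 2)² = ((-5 - (17 - 3)) - 2)² = ((-5 - 1*14) - 2)² = ((-5 - 14) - 2)² = (-19 - 2)² = (-21)² = 441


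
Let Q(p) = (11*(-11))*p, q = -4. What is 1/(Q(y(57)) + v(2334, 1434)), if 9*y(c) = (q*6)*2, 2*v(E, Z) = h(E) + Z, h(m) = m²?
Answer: 3/8175421 ≈ 3.6695e-7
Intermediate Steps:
v(E, Z) = Z/2 + E²/2 (v(E, Z) = (E² + Z)/2 = (Z + E²)/2 = Z/2 + E²/2)
y(c) = -16/3 (y(c) = (-4*6*2)/9 = (-24*2)/9 = (⅑)*(-48) = -16/3)
Q(p) = -121*p
1/(Q(y(57)) + v(2334, 1434)) = 1/(-121*(-16/3) + ((½)*1434 + (½)*2334²)) = 1/(1936/3 + (717 + (½)*5447556)) = 1/(1936/3 + (717 + 2723778)) = 1/(1936/3 + 2724495) = 1/(8175421/3) = 3/8175421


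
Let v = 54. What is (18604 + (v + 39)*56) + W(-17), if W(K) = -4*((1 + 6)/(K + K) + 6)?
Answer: 404410/17 ≈ 23789.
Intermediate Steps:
W(K) = -24 - 14/K (W(K) = -4*(7/((2*K)) + 6) = -4*(7*(1/(2*K)) + 6) = -4*(7/(2*K) + 6) = -4*(6 + 7/(2*K)) = -24 - 14/K)
(18604 + (v + 39)*56) + W(-17) = (18604 + (54 + 39)*56) + (-24 - 14/(-17)) = (18604 + 93*56) + (-24 - 14*(-1/17)) = (18604 + 5208) + (-24 + 14/17) = 23812 - 394/17 = 404410/17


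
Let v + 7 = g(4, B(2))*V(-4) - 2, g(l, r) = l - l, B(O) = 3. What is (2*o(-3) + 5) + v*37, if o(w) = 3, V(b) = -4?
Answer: -322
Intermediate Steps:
g(l, r) = 0
v = -9 (v = -7 + (0*(-4) - 2) = -7 + (0 - 2) = -7 - 2 = -9)
(2*o(-3) + 5) + v*37 = (2*3 + 5) - 9*37 = (6 + 5) - 333 = 11 - 333 = -322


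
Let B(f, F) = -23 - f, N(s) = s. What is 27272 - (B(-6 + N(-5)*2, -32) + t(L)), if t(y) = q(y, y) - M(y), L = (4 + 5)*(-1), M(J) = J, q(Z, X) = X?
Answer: 27279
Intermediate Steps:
L = -9 (L = 9*(-1) = -9)
t(y) = 0 (t(y) = y - y = 0)
27272 - (B(-6 + N(-5)*2, -32) + t(L)) = 27272 - ((-23 - (-6 - 5*2)) + 0) = 27272 - ((-23 - (-6 - 10)) + 0) = 27272 - ((-23 - 1*(-16)) + 0) = 27272 - ((-23 + 16) + 0) = 27272 - (-7 + 0) = 27272 - 1*(-7) = 27272 + 7 = 27279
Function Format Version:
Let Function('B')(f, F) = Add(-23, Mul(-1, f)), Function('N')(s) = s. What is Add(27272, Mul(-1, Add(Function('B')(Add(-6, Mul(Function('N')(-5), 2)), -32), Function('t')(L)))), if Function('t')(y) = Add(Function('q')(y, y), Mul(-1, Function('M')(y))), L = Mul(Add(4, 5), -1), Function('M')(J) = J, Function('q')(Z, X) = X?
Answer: 27279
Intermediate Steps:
L = -9 (L = Mul(9, -1) = -9)
Function('t')(y) = 0 (Function('t')(y) = Add(y, Mul(-1, y)) = 0)
Add(27272, Mul(-1, Add(Function('B')(Add(-6, Mul(Function('N')(-5), 2)), -32), Function('t')(L)))) = Add(27272, Mul(-1, Add(Add(-23, Mul(-1, Add(-6, Mul(-5, 2)))), 0))) = Add(27272, Mul(-1, Add(Add(-23, Mul(-1, Add(-6, -10))), 0))) = Add(27272, Mul(-1, Add(Add(-23, Mul(-1, -16)), 0))) = Add(27272, Mul(-1, Add(Add(-23, 16), 0))) = Add(27272, Mul(-1, Add(-7, 0))) = Add(27272, Mul(-1, -7)) = Add(27272, 7) = 27279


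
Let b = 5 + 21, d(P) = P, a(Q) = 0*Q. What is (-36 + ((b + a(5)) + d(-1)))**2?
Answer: 121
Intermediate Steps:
a(Q) = 0
b = 26
(-36 + ((b + a(5)) + d(-1)))**2 = (-36 + ((26 + 0) - 1))**2 = (-36 + (26 - 1))**2 = (-36 + 25)**2 = (-11)**2 = 121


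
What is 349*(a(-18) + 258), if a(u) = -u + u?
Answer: 90042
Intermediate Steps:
a(u) = 0
349*(a(-18) + 258) = 349*(0 + 258) = 349*258 = 90042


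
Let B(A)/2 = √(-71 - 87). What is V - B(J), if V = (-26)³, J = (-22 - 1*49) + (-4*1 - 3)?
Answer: -17576 - 2*I*√158 ≈ -17576.0 - 25.14*I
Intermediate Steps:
J = -78 (J = (-22 - 49) + (-4 - 3) = -71 - 7 = -78)
B(A) = 2*I*√158 (B(A) = 2*√(-71 - 87) = 2*√(-158) = 2*(I*√158) = 2*I*√158)
V = -17576
V - B(J) = -17576 - 2*I*√158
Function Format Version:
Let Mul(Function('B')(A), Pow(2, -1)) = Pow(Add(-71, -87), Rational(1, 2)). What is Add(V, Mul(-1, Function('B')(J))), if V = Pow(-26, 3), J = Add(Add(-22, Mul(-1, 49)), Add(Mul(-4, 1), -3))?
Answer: Add(-17576, Mul(-2, I, Pow(158, Rational(1, 2)))) ≈ Add(-17576., Mul(-25.140, I))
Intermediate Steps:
J = -78 (J = Add(Add(-22, -49), Add(-4, -3)) = Add(-71, -7) = -78)
Function('B')(A) = Mul(2, I, Pow(158, Rational(1, 2))) (Function('B')(A) = Mul(2, Pow(Add(-71, -87), Rational(1, 2))) = Mul(2, Pow(-158, Rational(1, 2))) = Mul(2, Mul(I, Pow(158, Rational(1, 2)))) = Mul(2, I, Pow(158, Rational(1, 2))))
V = -17576
Add(V, Mul(-1, Function('B')(J))) = Add(-17576, Mul(-1, Mul(2, I, Pow(158, Rational(1, 2))))) = Add(-17576, Mul(-2, I, Pow(158, Rational(1, 2))))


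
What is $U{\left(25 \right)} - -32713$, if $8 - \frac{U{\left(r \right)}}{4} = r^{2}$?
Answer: $30245$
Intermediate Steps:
$U{\left(r \right)} = 32 - 4 r^{2}$
$U{\left(25 \right)} - -32713 = \left(32 - 4 \cdot 25^{2}\right) - -32713 = \left(32 - 2500\right) + 32713 = -2468 + 32713 = 30245$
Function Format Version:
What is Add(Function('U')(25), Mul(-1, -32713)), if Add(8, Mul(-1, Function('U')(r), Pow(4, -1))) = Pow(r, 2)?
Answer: 30245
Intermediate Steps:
Function('U')(r) = Add(32, Mul(-4, Pow(r, 2)))
Add(Function('U')(25), Mul(-1, -32713)) = Add(Add(32, Mul(-4, Pow(25, 2))), Mul(-1, -32713)) = Add(Add(32, Mul(-4, 625)), 32713) = Add(Add(32, -2500), 32713) = Add(-2468, 32713) = 30245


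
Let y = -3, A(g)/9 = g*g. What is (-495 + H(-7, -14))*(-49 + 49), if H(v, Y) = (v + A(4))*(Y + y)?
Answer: 0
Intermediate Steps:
A(g) = 9*g² (A(g) = 9*(g*g) = 9*g²)
H(v, Y) = (-3 + Y)*(144 + v) (H(v, Y) = (v + 9*4²)*(Y - 3) = (v + 9*16)*(-3 + Y) = (v + 144)*(-3 + Y) = (144 + v)*(-3 + Y) = (-3 + Y)*(144 + v))
(-495 + H(-7, -14))*(-49 + 49) = (-495 + (-432 - 3*(-7) + 144*(-14) - 14*(-7)))*(-49 + 49) = (-495 + (-432 + 21 - 2016 + 98))*0 = (-495 - 2329)*0 = -2824*0 = 0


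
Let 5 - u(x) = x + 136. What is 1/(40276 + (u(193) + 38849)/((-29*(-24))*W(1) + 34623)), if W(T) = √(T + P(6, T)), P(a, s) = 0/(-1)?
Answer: 35319/1422546569 ≈ 2.4828e-5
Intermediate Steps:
P(a, s) = 0 (P(a, s) = 0*(-1) = 0)
u(x) = -131 - x (u(x) = 5 - (x + 136) = 5 - (136 + x) = 5 + (-136 - x) = -131 - x)
W(T) = √T (W(T) = √(T + 0) = √T)
1/(40276 + (u(193) + 38849)/((-29*(-24))*W(1) + 34623)) = 1/(40276 + ((-131 - 1*193) + 38849)/((-29*(-24))*√1 + 34623)) = 1/(40276 + ((-131 - 193) + 38849)/(696*1 + 34623)) = 1/(40276 + (-324 + 38849)/(696 + 34623)) = 1/(40276 + 38525/35319) = 1/(1422546569/35319) = 35319/1422546569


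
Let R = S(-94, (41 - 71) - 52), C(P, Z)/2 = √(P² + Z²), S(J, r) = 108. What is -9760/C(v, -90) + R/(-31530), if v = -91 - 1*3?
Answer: -18/5255 - 1220*√4234/2117 ≈ -37.502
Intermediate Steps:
v = -94 (v = -91 - 3 = -94)
C(P, Z) = 2*√(P² + Z²)
R = 108
-9760/C(v, -90) + R/(-31530) = -9760*1/(2*√((-94)² + (-90)²)) + 108/(-31530) = -9760*1/(2*√(8836 + 8100)) + 108*(-1/31530) = -9760*√4234/16936 - 18/5255 = -1220*√4234/2117 - 18/5255 = -18/5255 - 1220*√4234/2117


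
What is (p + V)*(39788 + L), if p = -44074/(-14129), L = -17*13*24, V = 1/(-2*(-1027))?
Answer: 1561127319250/14510483 ≈ 1.0759e+5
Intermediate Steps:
V = 1/2054 ≈ 0.00048685
L = -5304 (L = -221*24 = -5304)
p = 44074/14129 (p = -44074*(-1/14129) = 44074/14129 ≈ 3.1194)
(p + V)*(39788 + L) = (44074/14129 + 1/2054)*(39788 - 5304) = (90542125/29020966)*34484 = 1561127319250/14510483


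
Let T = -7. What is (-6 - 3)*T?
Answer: 63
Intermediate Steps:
(-6 - 3)*T = (-6 - 3)*(-7) = -9*(-7) = 63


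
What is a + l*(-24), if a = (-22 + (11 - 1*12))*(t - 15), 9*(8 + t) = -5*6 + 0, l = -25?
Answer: 3617/3 ≈ 1205.7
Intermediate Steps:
t = -34/3 (t = -8 + (-5*6 + 0)/9 = -8 + (-30 + 0)/9 = -8 + (⅑)*(-30) = -8 - 10/3 = -34/3 ≈ -11.333)
a = 1817/3 (a = (-22 + (11 - 1*12))*(-34/3 - 15) = (-22 + (11 - 12))*(-79/3) = (-22 - 1)*(-79/3) = -23*(-79/3) = 1817/3 ≈ 605.67)
a + l*(-24) = 1817/3 - 25*(-24) = 1817/3 + 600 = 3617/3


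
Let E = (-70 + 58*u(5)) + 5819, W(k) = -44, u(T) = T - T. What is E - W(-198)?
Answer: 5793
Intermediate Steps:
u(T) = 0
E = 5749 (E = (-70 + 58*0) + 5819 = (-70 + 0) + 5819 = -70 + 5819 = 5749)
E - W(-198) = 5749 - 1*(-44) = 5749 + 44 = 5793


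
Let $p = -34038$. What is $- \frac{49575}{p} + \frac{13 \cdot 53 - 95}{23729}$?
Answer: $\frac{6538709}{4413594} \approx 1.4815$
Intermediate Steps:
$- \frac{49575}{p} + \frac{13 \cdot 53 - 95}{23729} = - \frac{49575}{-34038} + \frac{13 \cdot 53 - 95}{23729} = \left(-49575\right) \left(- \frac{1}{34038}\right) + \left(689 - 95\right) \frac{1}{23729} = \frac{16525}{11346} + 594 \cdot \frac{1}{23729} = \frac{16525}{11346} + \frac{594}{23729} = \frac{6538709}{4413594}$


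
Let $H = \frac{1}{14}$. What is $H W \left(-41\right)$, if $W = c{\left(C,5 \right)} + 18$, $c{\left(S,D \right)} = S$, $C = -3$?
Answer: $- \frac{615}{14} \approx -43.929$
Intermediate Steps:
$H = \frac{1}{14} \approx 0.071429$
$W = 15$ ($W = -3 + 18 = 15$)
$H W \left(-41\right) = \frac{1}{14} \cdot 15 \left(-41\right) = \frac{15}{14} \left(-41\right) = - \frac{615}{14}$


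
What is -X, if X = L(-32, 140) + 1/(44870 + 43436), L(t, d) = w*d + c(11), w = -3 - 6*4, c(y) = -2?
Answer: 333973291/88306 ≈ 3782.0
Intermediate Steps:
w = -27 (w = -3 - 24 = -27)
L(t, d) = -2 - 27*d (L(t, d) = -27*d - 2 = -2 - 27*d)
X = -333973291/88306 (X = (-2 - 27*140) + 1/(44870 + 43436) = (-2 - 3780) + 1/88306 = -3782 + 1/88306 = -333973291/88306 ≈ -3782.0)
-X = -1*(-333973291/88306) = 333973291/88306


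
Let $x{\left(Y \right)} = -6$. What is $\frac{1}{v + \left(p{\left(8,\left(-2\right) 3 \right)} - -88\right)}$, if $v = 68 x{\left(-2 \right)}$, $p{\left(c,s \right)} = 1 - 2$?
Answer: $- \frac{1}{321} \approx -0.0031153$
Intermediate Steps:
$p{\left(c,s \right)} = -1$ ($p{\left(c,s \right)} = 1 - 2 = -1$)
$v = -408$ ($v = 68 \left(-6\right) = -408$)
$\frac{1}{v + \left(p{\left(8,\left(-2\right) 3 \right)} - -88\right)} = \frac{1}{-408 - -87} = \frac{1}{-408 + \left(-1 + 88\right)} = \frac{1}{-408 + 87} = \frac{1}{-321} = - \frac{1}{321}$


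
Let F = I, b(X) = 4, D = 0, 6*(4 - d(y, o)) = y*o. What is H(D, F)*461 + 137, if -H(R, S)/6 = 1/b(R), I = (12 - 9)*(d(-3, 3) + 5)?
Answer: -1109/2 ≈ -554.50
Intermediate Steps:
d(y, o) = 4 - o*y/6 (d(y, o) = 4 - y*o/6 = 4 - o*y/6)
I = 63/2 (I = (12 - 9)*((4 - ⅙*3*(-3)) + 5) = 3*((4 + 3/2) + 5) = 3*(11/2 + 5) = 3*(21/2) = 63/2 ≈ 31.500)
F = 63/2 ≈ 31.500
H(R, S) = -3/2 (H(R, S) = -6/4 = -6*¼ = -3/2)
H(D, F)*461 + 137 = -3/2*461 + 137 = -1383/2 + 137 = -1109/2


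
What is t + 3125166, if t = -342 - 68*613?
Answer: 3083140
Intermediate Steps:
t = -42026 (t = -342 - 41684 = -42026)
t + 3125166 = -42026 + 3125166 = 3083140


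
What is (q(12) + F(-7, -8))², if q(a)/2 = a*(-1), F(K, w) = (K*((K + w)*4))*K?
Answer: 8785296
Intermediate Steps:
F(K, w) = K²*(4*K + 4*w) (F(K, w) = (K*(4*K + 4*w))*K = K²*(4*K + 4*w))
q(a) = -2*a (q(a) = 2*(a*(-1)) = 2*(-a) = -2*a)
(q(12) + F(-7, -8))² = (-2*12 + 4*(-7)²*(-7 - 8))² = (-24 + 4*49*(-15))² = (-24 - 2940)² = (-2964)² = 8785296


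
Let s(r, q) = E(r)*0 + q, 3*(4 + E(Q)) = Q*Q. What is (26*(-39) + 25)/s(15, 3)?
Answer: -989/3 ≈ -329.67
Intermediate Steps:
E(Q) = -4 + Q**2/3 (E(Q) = -4 + (Q*Q)/3 = -4 + Q**2/3)
s(r, q) = q (s(r, q) = (-4 + r**2/3)*0 + q = 0 + q = q)
(26*(-39) + 25)/s(15, 3) = (26*(-39) + 25)/3 = (-1014 + 25)*(1/3) = -989*1/3 = -989/3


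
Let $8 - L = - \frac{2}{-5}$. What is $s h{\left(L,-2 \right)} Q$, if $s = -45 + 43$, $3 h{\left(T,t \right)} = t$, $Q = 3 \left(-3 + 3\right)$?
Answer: $0$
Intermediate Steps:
$Q = 0$ ($Q = 3 \cdot 0 = 0$)
$L = \frac{38}{5}$ ($L = 8 - - \frac{2}{-5} = 8 - \left(-2\right) \left(- \frac{1}{5}\right) = 8 - \frac{2}{5} = \frac{38}{5} \approx 7.6$)
$h{\left(T,t \right)} = \frac{t}{3}$
$s = -2$
$s h{\left(L,-2 \right)} Q = - 2 \cdot \frac{1}{3} \left(-2\right) 0 = - 2 \left(\left(- \frac{2}{3}\right) 0\right) = \left(-2\right) 0 = 0$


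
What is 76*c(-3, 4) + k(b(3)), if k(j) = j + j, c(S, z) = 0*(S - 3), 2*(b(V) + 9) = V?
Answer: -15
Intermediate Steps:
b(V) = -9 + V/2
c(S, z) = 0 (c(S, z) = 0*(-3 + S) = 0)
k(j) = 2*j
76*c(-3, 4) + k(b(3)) = 76*0 + 2*(-9 + (½)*3) = 0 + 2*(-9 + 3/2) = 0 + 2*(-15/2) = 0 - 15 = -15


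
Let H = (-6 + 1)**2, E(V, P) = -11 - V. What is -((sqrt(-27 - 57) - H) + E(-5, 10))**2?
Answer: -877 + 124*I*sqrt(21) ≈ -877.0 + 568.24*I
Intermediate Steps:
H = 25 (H = (-5)**2 = 25)
-((sqrt(-27 - 57) - H) + E(-5, 10))**2 = -((sqrt(-27 - 57) - 1*25) + (-11 - 1*(-5)))**2 = -((sqrt(-84) - 25) + (-11 + 5))**2 = -((2*I*sqrt(21) - 25) - 6)**2 = -((-25 + 2*I*sqrt(21)) - 6)**2 = -(-31 + 2*I*sqrt(21))**2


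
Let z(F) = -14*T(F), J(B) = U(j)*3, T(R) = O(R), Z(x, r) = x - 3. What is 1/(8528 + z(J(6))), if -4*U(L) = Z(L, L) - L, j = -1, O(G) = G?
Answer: 2/16993 ≈ 0.00011770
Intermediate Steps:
Z(x, r) = -3 + x
T(R) = R
U(L) = ¾ (U(L) = -((-3 + L) - L)/4 = -¼*(-3) = ¾)
J(B) = 9/4 (J(B) = (¾)*3 = 9/4)
z(F) = -14*F
1/(8528 + z(J(6))) = 1/(8528 - 14*9/4) = 1/(8528 - 63/2) = 1/(16993/2) = 2/16993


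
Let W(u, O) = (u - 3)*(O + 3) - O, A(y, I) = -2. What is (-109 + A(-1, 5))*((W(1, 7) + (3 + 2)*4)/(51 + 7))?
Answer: 777/58 ≈ 13.397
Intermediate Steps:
W(u, O) = -O + (-3 + u)*(3 + O) (W(u, O) = (-3 + u)*(3 + O) - O = -O + (-3 + u)*(3 + O))
(-109 + A(-1, 5))*((W(1, 7) + (3 + 2)*4)/(51 + 7)) = (-109 - 2)*(((-9 - 4*7 + 3*1 + 7*1) + (3 + 2)*4)/(51 + 7)) = -111*((-9 - 28 + 3 + 7) + 5*4)/58 = -111*(-27 + 20)/58 = -(-777)/58 = -111*(-7/58) = 777/58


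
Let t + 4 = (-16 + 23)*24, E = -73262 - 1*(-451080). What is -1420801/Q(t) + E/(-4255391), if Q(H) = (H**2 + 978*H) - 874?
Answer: -873784907549/113323493982 ≈ -7.7105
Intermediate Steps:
E = 377818 (E = -73262 + 451080 = 377818)
t = 164 (t = -4 + (-16 + 23)*24 = -4 + 7*24 = -4 + 168 = 164)
Q(H) = -874 + H**2 + 978*H
-1420801/Q(t) + E/(-4255391) = -1420801/(-874 + 164**2 + 978*164) + 377818/(-4255391) = -1420801/(-874 + 26896 + 160392) + 377818*(-1/4255391) = -1420801/186414 - 53974/607913 = -873784907549/113323493982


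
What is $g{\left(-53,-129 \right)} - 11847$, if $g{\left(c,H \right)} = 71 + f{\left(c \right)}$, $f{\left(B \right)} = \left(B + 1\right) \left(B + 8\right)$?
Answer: $-9436$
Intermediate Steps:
$f{\left(B \right)} = \left(1 + B\right) \left(8 + B\right)$
$g{\left(c,H \right)} = 79 + c^{2} + 9 c$ ($g{\left(c,H \right)} = 71 + \left(8 + c^{2} + 9 c\right) = 79 + c^{2} + 9 c$)
$g{\left(-53,-129 \right)} - 11847 = \left(79 + \left(-53\right)^{2} + 9 \left(-53\right)\right) - 11847 = \left(79 + 2809 - 477\right) - 11847 = 2411 - 11847 = -9436$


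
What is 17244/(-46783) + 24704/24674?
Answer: 365124388/577161871 ≈ 0.63262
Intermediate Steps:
17244/(-46783) + 24704/24674 = 17244*(-1/46783) + 24704*(1/24674) = -17244/46783 + 12352/12337 = 365124388/577161871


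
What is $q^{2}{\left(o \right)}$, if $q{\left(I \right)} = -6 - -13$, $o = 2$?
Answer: $49$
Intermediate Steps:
$q{\left(I \right)} = 7$ ($q{\left(I \right)} = -6 + 13 = 7$)
$q^{2}{\left(o \right)} = 7^{2} = 49$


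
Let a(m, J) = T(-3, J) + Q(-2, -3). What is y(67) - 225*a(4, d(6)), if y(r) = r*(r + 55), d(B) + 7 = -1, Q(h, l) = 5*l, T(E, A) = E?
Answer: 12224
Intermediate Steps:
d(B) = -8 (d(B) = -7 - 1 = -8)
a(m, J) = -18 (a(m, J) = -3 + 5*(-3) = -3 - 15 = -18)
y(r) = r*(55 + r)
y(67) - 225*a(4, d(6)) = 67*(55 + 67) - 225*(-18) = 67*122 - 1*(-4050) = 8174 + 4050 = 12224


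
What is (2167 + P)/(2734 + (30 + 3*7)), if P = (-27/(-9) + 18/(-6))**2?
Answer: 2167/2785 ≈ 0.77810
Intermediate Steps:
P = 0 (P = (-27*(-1/9) + 18*(-1/6))**2 = (3 - 3)**2 = 0**2 = 0)
(2167 + P)/(2734 + (30 + 3*7)) = (2167 + 0)/(2734 + (30 + 3*7)) = 2167/(2734 + (30 + 21)) = 2167/(2734 + 51) = 2167/2785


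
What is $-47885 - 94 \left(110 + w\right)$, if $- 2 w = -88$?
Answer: $-62361$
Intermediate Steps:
$w = 44$ ($w = \left(- \frac{1}{2}\right) \left(-88\right) = 44$)
$-47885 - 94 \left(110 + w\right) = -47885 - 94 \left(110 + 44\right) = -47885 - 14476 = -62361$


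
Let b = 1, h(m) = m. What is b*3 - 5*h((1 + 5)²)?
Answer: -177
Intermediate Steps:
b*3 - 5*h((1 + 5)²) = 1*3 - 5*(1 + 5)² = 3 - 5*6² = 3 - 5*36 = 3 - 180 = -177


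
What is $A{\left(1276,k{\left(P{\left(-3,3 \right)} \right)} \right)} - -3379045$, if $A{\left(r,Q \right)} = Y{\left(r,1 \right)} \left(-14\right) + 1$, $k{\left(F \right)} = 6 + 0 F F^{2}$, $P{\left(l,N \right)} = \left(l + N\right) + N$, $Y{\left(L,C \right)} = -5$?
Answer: $3379116$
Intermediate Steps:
$P{\left(l,N \right)} = l + 2 N$ ($P{\left(l,N \right)} = \left(N + l\right) + N = l + 2 N$)
$k{\left(F \right)} = 6$ ($k{\left(F \right)} = 6 + 0 F^{3} = 6 + 0 = 6$)
$A{\left(r,Q \right)} = 71$ ($A{\left(r,Q \right)} = \left(-5\right) \left(-14\right) + 1 = 70 + 1 = 71$)
$A{\left(1276,k{\left(P{\left(-3,3 \right)} \right)} \right)} - -3379045 = 71 - -3379045 = 71 + 3379045 = 3379116$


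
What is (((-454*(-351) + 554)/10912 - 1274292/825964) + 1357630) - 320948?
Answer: 18838002504229/18171208 ≈ 1.0367e+6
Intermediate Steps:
(((-454*(-351) + 554)/10912 - 1274292/825964) + 1357630) - 320948 = (((159354 + 554)*(1/10912) - 1274292*1/825964) + 1357630) - 320948 = ((159908*(1/10912) - 318573/206491) + 1357630) - 320948 = ((39977/2728 - 318573/206491) + 1357630) - 320948 = (238252373/18171208 + 1357630) - 320948 = 24670015369413/18171208 - 320948 = 18838002504229/18171208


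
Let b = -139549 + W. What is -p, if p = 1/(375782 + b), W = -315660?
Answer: 1/79427 ≈ 1.2590e-5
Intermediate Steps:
b = -455209 (b = -139549 - 315660 = -455209)
p = -1/79427 (p = 1/(375782 - 455209) = 1/(-79427) = -1/79427 ≈ -1.2590e-5)
-p = -1*(-1/79427) = 1/79427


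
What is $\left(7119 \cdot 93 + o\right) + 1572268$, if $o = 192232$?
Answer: $2426567$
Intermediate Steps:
$\left(7119 \cdot 93 + o\right) + 1572268 = \left(7119 \cdot 93 + 192232\right) + 1572268 = \left(662067 + 192232\right) + 1572268 = 854299 + 1572268 = 2426567$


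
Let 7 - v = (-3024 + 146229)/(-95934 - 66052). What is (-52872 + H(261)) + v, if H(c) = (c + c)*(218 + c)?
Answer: 31939408783/161986 ≈ 1.9717e+5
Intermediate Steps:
H(c) = 2*c*(218 + c) (H(c) = (2*c)*(218 + c) = 2*c*(218 + c))
v = 1277107/161986 (v = 7 - (-3024 + 146229)/(-95934 - 66052) = 7 - 143205/(-161986) = 7 - 143205*(-1)/161986 = 7 - 1*(-143205/161986) = 7 + 143205/161986 = 1277107/161986 ≈ 7.8841)
(-52872 + H(261)) + v = (-52872 + 2*261*(218 + 261)) + 1277107/161986 = (-52872 + 2*261*479) + 1277107/161986 = (-52872 + 250038) + 1277107/161986 = 197166 + 1277107/161986 = 31939408783/161986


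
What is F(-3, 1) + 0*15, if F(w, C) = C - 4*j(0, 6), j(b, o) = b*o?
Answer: 1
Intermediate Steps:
F(w, C) = C (F(w, C) = C - 0*6 = C - 4*0 = C + 0 = C)
F(-3, 1) + 0*15 = 1 + 0*15 = 1 + 0 = 1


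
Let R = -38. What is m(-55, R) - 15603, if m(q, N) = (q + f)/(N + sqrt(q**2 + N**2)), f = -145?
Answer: -1888267/121 - 8*sqrt(4469)/121 ≈ -15610.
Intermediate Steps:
m(q, N) = (-145 + q)/(N + sqrt(N**2 + q**2)) (m(q, N) = (q - 145)/(N + sqrt(q**2 + N**2)) = (-145 + q)/(N + sqrt(N**2 + q**2)))
m(-55, R) - 15603 = (-145 - 55)/(-38 + sqrt((-38)**2 + (-55)**2)) - 15603 = -200/(-38 + sqrt(1444 + 3025)) - 15603 = -200/(-38 + sqrt(4469)) - 15603 = -15603 - 200/(-38 + sqrt(4469))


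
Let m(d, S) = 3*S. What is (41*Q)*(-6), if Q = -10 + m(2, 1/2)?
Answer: 2091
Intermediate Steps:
Q = -17/2 (Q = -10 + 3*(1/2) = -10 + 3*(1*(½)) = -10 + 3*(½) = -10 + 3/2 = -17/2 ≈ -8.5000)
(41*Q)*(-6) = (41*(-17/2))*(-6) = -697/2*(-6) = 2091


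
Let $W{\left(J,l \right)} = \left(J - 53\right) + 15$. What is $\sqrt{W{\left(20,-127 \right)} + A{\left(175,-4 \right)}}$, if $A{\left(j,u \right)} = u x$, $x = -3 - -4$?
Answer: $i \sqrt{22} \approx 4.6904 i$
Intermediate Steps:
$W{\left(J,l \right)} = -38 + J$ ($W{\left(J,l \right)} = \left(-53 + J\right) + 15 = -38 + J$)
$x = 1$ ($x = -3 + 4 = 1$)
$A{\left(j,u \right)} = u$ ($A{\left(j,u \right)} = u 1 = u$)
$\sqrt{W{\left(20,-127 \right)} + A{\left(175,-4 \right)}} = \sqrt{\left(-38 + 20\right) - 4} = \sqrt{-18 - 4} = \sqrt{-22} = i \sqrt{22}$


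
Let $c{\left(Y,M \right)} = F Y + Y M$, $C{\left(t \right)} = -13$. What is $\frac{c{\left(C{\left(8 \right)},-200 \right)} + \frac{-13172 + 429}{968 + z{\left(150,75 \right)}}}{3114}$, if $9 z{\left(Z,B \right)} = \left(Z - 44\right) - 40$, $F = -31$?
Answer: $\frac{972061}{1012396} \approx 0.96016$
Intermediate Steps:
$z{\left(Z,B \right)} = - \frac{28}{3} + \frac{Z}{9}$ ($z{\left(Z,B \right)} = \frac{\left(Z - 44\right) - 40}{9} = \frac{\left(-44 + Z\right) - 40}{9} = \frac{-84 + Z}{9} = - \frac{28}{3} + \frac{Z}{9}$)
$c{\left(Y,M \right)} = - 31 Y + M Y$ ($c{\left(Y,M \right)} = - 31 Y + Y M = - 31 Y + M Y$)
$\frac{c{\left(C{\left(8 \right)},-200 \right)} + \frac{-13172 + 429}{968 + z{\left(150,75 \right)}}}{3114} = \frac{- 13 \left(-31 - 200\right) + \frac{-13172 + 429}{968 + \left(- \frac{28}{3} + \frac{1}{9} \cdot 150\right)}}{3114} = \left(\left(-13\right) \left(-231\right) - \frac{12743}{968 + \left(- \frac{28}{3} + \frac{50}{3}\right)}\right) \frac{1}{3114} = \left(3003 - \frac{12743}{968 + \frac{22}{3}}\right) \frac{1}{3114} = \left(3003 - \frac{12743}{\frac{2926}{3}}\right) \frac{1}{3114} = \left(3003 - \frac{38229}{2926}\right) \frac{1}{3114} = \frac{8748549}{2926} \cdot \frac{1}{3114} = \frac{972061}{1012396}$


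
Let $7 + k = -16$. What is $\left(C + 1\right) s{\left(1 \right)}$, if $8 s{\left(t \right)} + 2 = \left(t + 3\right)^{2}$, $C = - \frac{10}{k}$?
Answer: $\frac{231}{92} \approx 2.5109$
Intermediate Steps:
$k = -23$ ($k = -7 - 16 = -23$)
$C = \frac{10}{23}$ ($C = - \frac{10}{-23} = \left(-10\right) \left(- \frac{1}{23}\right) = \frac{10}{23} \approx 0.43478$)
$s{\left(t \right)} = - \frac{1}{4} + \frac{\left(3 + t\right)^{2}}{8}$ ($s{\left(t \right)} = - \frac{1}{4} + \frac{\left(t + 3\right)^{2}}{8} = - \frac{1}{4} + \frac{\left(3 + t\right)^{2}}{8}$)
$\left(C + 1\right) s{\left(1 \right)} = \left(\frac{10}{23} + 1\right) \left(- \frac{1}{4} + \frac{\left(3 + 1\right)^{2}}{8}\right) = \frac{33 \left(- \frac{1}{4} + \frac{4^{2}}{8}\right)}{23} = \frac{33 \left(- \frac{1}{4} + \frac{1}{8} \cdot 16\right)}{23} = \frac{33 \left(- \frac{1}{4} + 2\right)}{23} = \frac{33}{23} \cdot \frac{7}{4} = \frac{231}{92}$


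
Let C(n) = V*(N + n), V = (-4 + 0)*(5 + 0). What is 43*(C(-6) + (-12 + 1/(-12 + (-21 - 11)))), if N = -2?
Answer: 279973/44 ≈ 6363.0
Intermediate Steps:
V = -20 (V = -4*5 = -20)
C(n) = 40 - 20*n (C(n) = -20*(-2 + n) = 40 - 20*n)
43*(C(-6) + (-12 + 1/(-12 + (-21 - 11)))) = 43*((40 - 20*(-6)) + (-12 + 1/(-12 + (-21 - 11)))) = 43*((40 + 120) + (-12 + 1/(-12 - 32))) = 43*(160 + (-12 + 1/(-44))) = 43*(160 + (-12 - 1/44)) = 43*(160 - 529/44) = 43*(6511/44) = 279973/44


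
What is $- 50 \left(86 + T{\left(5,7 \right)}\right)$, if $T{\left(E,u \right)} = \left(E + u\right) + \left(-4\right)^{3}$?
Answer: $-1700$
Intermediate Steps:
$T{\left(E,u \right)} = -64 + E + u$ ($T{\left(E,u \right)} = \left(E + u\right) - 64 = -64 + E + u$)
$- 50 \left(86 + T{\left(5,7 \right)}\right) = - 50 \left(86 + \left(-64 + 5 + 7\right)\right) = - 50 \left(86 - 52\right) = \left(-50\right) 34 = -1700$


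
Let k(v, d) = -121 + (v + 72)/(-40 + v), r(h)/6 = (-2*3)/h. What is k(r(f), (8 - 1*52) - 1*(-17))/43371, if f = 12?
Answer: -5272/1864953 ≈ -0.0028269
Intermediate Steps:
r(h) = -36/h (r(h) = 6*((-2*3)/h) = 6*(-6/h) = -36/h)
k(v, d) = -121 + (72 + v)/(-40 + v)
k(r(f), (8 - 1*52) - 1*(-17))/43371 = (8*(614 - (-540)/12)/(-40 - 36/12))/43371 = (8*(614 - (-540)/12)/(-40 - 36*1/12))*(1/43371) = (8*(614 - 15*(-3))/(-40 - 3))*(1/43371) = (8*(614 + 45)/(-43))*(1/43371) = (8*(-1/43)*659)*(1/43371) = -5272/43*1/43371 = -5272/1864953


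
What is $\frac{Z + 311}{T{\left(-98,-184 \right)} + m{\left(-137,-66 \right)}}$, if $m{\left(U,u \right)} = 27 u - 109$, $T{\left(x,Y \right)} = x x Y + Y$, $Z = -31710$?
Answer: $\frac{31399}{1769211} \approx 0.017747$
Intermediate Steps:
$T{\left(x,Y \right)} = Y + Y x^{2}$ ($T{\left(x,Y \right)} = x^{2} Y + Y = Y x^{2} + Y = Y + Y x^{2}$)
$m{\left(U,u \right)} = -109 + 27 u$
$\frac{Z + 311}{T{\left(-98,-184 \right)} + m{\left(-137,-66 \right)}} = \frac{-31710 + 311}{- 184 \left(1 + \left(-98\right)^{2}\right) + \left(-109 + 27 \left(-66\right)\right)} = - \frac{31399}{- 184 \left(1 + 9604\right) - 1891} = - \frac{31399}{\left(-184\right) 9605 - 1891} = - \frac{31399}{-1767320 - 1891} = - \frac{31399}{-1769211} = \left(-31399\right) \left(- \frac{1}{1769211}\right) = \frac{31399}{1769211}$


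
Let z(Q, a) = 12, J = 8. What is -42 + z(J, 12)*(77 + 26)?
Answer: 1194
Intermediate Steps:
-42 + z(J, 12)*(77 + 26) = -42 + 12*(77 + 26) = -42 + 12*103 = -42 + 1236 = 1194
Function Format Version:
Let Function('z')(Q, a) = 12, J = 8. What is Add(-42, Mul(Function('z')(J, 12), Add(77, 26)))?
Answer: 1194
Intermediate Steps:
Add(-42, Mul(Function('z')(J, 12), Add(77, 26))) = Add(-42, Mul(12, Add(77, 26))) = Add(-42, Mul(12, 103)) = Add(-42, 1236) = 1194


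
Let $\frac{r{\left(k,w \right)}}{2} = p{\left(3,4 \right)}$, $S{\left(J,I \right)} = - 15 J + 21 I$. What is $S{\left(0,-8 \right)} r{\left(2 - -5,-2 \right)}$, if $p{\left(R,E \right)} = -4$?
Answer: $1344$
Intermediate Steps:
$r{\left(k,w \right)} = -8$ ($r{\left(k,w \right)} = 2 \left(-4\right) = -8$)
$S{\left(0,-8 \right)} r{\left(2 - -5,-2 \right)} = \left(\left(-15\right) 0 + 21 \left(-8\right)\right) \left(-8\right) = \left(0 - 168\right) \left(-8\right) = \left(-168\right) \left(-8\right) = 1344$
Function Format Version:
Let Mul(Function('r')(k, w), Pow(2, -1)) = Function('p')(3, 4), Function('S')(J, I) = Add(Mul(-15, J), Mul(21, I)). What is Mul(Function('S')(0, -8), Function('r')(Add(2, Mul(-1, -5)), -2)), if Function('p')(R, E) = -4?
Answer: 1344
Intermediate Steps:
Function('r')(k, w) = -8 (Function('r')(k, w) = Mul(2, -4) = -8)
Mul(Function('S')(0, -8), Function('r')(Add(2, Mul(-1, -5)), -2)) = Mul(Add(Mul(-15, 0), Mul(21, -8)), -8) = Mul(Add(0, -168), -8) = Mul(-168, -8) = 1344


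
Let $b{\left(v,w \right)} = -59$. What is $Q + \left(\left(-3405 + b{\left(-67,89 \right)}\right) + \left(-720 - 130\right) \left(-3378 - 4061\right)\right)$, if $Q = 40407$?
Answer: $6360093$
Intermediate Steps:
$Q + \left(\left(-3405 + b{\left(-67,89 \right)}\right) + \left(-720 - 130\right) \left(-3378 - 4061\right)\right) = 40407 + \left(\left(-3405 - 59\right) + \left(-720 - 130\right) \left(-3378 - 4061\right)\right) = 40407 - -6319686 = 40407 + \left(-3464 + 6323150\right) = 40407 + 6319686 = 6360093$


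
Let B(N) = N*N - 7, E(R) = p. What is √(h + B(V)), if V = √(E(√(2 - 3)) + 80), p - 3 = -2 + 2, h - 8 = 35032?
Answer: 2*√8779 ≈ 187.39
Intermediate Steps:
h = 35040 (h = 8 + 35032 = 35040)
p = 3 (p = 3 + (-2 + 2) = 3 + 0 = 3)
E(R) = 3
V = √83 (V = √(3 + 80) = √83 ≈ 9.1104)
B(N) = -7 + N² (B(N) = N² - 7 = -7 + N²)
√(h + B(V)) = √(35040 + (-7 + (√83)²)) = √(35040 + (-7 + 83)) = √(35040 + 76) = √35116 = 2*√8779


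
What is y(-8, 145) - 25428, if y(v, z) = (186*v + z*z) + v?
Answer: -5899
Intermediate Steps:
y(v, z) = z² + 187*v (y(v, z) = (186*v + z²) + v = (z² + 186*v) + v = z² + 187*v)
y(-8, 145) - 25428 = (145² + 187*(-8)) - 25428 = (21025 - 1496) - 25428 = 19529 - 25428 = -5899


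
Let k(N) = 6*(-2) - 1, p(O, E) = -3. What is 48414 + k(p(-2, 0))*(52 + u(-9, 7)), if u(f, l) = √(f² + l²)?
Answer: 47738 - 13*√130 ≈ 47590.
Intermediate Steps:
k(N) = -13 (k(N) = -12 - 1 = -13)
48414 + k(p(-2, 0))*(52 + u(-9, 7)) = 48414 - 13*(52 + √((-9)² + 7²)) = 48414 - 13*(52 + √(81 + 49)) = 48414 - 13*(52 + √130) = 48414 + (-676 - 13*√130) = 47738 - 13*√130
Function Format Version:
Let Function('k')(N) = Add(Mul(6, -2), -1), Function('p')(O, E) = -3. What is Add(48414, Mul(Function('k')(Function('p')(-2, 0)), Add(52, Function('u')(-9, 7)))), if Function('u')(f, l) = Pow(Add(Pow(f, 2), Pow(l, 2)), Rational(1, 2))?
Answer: Add(47738, Mul(-13, Pow(130, Rational(1, 2)))) ≈ 47590.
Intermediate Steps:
Function('k')(N) = -13 (Function('k')(N) = Add(-12, -1) = -13)
Add(48414, Mul(Function('k')(Function('p')(-2, 0)), Add(52, Function('u')(-9, 7)))) = Add(48414, Mul(-13, Add(52, Pow(Add(Pow(-9, 2), Pow(7, 2)), Rational(1, 2))))) = Add(48414, Mul(-13, Add(52, Pow(Add(81, 49), Rational(1, 2))))) = Add(48414, Mul(-13, Add(52, Pow(130, Rational(1, 2))))) = Add(48414, Add(-676, Mul(-13, Pow(130, Rational(1, 2))))) = Add(47738, Mul(-13, Pow(130, Rational(1, 2))))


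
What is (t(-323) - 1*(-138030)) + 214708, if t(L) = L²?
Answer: 457067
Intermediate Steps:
(t(-323) - 1*(-138030)) + 214708 = ((-323)² - 1*(-138030)) + 214708 = (104329 + 138030) + 214708 = 242359 + 214708 = 457067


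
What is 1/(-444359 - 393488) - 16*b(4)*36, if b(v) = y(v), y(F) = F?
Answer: -1930399489/837847 ≈ -2304.0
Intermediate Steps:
b(v) = v
1/(-444359 - 393488) - 16*b(4)*36 = 1/(-444359 - 393488) - 16*4*36 = 1/(-837847) - 64*36 = -1/837847 - 1*2304 = -1/837847 - 2304 = -1930399489/837847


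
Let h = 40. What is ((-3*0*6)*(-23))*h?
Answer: 0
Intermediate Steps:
((-3*0*6)*(-23))*h = ((-3*0*6)*(-23))*40 = ((0*6)*(-23))*40 = (0*(-23))*40 = 0*40 = 0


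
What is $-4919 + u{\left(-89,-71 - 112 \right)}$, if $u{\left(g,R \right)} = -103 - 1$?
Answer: $-5023$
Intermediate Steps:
$u{\left(g,R \right)} = -104$
$-4919 + u{\left(-89,-71 - 112 \right)} = -4919 - 104 = -5023$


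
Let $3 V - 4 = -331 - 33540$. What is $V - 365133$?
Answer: $-376422$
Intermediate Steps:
$V = -11289$ ($V = \frac{4}{3} + \frac{-331 - 33540}{3} = \frac{4}{3} + \frac{1}{3} \left(-33871\right) = \frac{4}{3} - \frac{33871}{3} = -11289$)
$V - 365133 = -11289 - 365133 = -376422$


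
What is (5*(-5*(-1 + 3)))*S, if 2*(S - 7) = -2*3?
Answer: -200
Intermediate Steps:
S = 4 (S = 7 + (-2*3)/2 = 7 + (½)*(-6) = 7 - 3 = 4)
(5*(-5*(-1 + 3)))*S = (5*(-5*(-1 + 3)))*4 = (5*(-5*2))*4 = (5*(-10))*4 = -50*4 = -200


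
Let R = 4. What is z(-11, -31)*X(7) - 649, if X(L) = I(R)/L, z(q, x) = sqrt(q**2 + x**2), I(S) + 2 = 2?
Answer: -649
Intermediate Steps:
I(S) = 0 (I(S) = -2 + 2 = 0)
X(L) = 0 (X(L) = 0/L = 0)
z(-11, -31)*X(7) - 649 = sqrt((-11)**2 + (-31)**2)*0 - 649 = sqrt(121 + 961)*0 - 649 = sqrt(1082)*0 - 649 = 0 - 649 = -649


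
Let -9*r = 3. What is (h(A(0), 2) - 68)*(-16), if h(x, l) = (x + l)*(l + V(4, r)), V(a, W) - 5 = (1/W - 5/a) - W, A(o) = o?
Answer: 2968/3 ≈ 989.33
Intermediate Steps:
r = -1/3 (r = -1/9*3 = -1/3 ≈ -0.33333)
V(a, W) = 5 + 1/W - W - 5/a (V(a, W) = 5 + ((1/W - 5/a) - W) = 5 + (1/W - W - 5/a) = 5 + 1/W - W - 5/a)
h(x, l) = (13/12 + l)*(l + x) (h(x, l) = (x + l)*(l + (5 + 1/(-1/3) - 1*(-1/3) - 5/4)) = (l + x)*(l + (5 - 3 + 1/3 - 5*1/4)) = (l + x)*(l + (5 - 3 + 1/3 - 5/4)) = (l + x)*(l + 13/12) = (l + x)*(13/12 + l) = (13/12 + l)*(l + x))
(h(A(0), 2) - 68)*(-16) = ((2**2 + (13/12)*2 + (13/12)*0 + 2*0) - 68)*(-16) = ((4 + 13/6 + 0 + 0) - 68)*(-16) = (37/6 - 68)*(-16) = -371/6*(-16) = 2968/3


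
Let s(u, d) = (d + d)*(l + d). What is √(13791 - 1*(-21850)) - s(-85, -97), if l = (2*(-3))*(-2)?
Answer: -16490 + √35641 ≈ -16301.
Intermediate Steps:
l = 12 (l = -6*(-2) = 12)
s(u, d) = 2*d*(12 + d) (s(u, d) = (d + d)*(12 + d) = (2*d)*(12 + d) = 2*d*(12 + d))
√(13791 - 1*(-21850)) - s(-85, -97) = √(13791 - 1*(-21850)) - 2*(-97)*(12 - 97) = √(13791 + 21850) - 2*(-97)*(-85) = √35641 - 1*16490 = √35641 - 16490 = -16490 + √35641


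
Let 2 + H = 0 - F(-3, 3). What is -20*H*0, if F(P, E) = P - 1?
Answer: 0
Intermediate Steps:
F(P, E) = -1 + P
H = 2 (H = -2 + (0 - (-1 - 3)) = -2 + (0 - 1*(-4)) = -2 + (0 + 4) = -2 + 4 = 2)
-20*H*0 = -20*2*0 = -40*0 = 0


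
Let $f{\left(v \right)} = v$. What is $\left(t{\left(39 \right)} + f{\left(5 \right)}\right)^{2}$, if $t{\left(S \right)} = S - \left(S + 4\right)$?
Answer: $1$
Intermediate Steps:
$t{\left(S \right)} = -4$ ($t{\left(S \right)} = S - \left(4 + S\right) = -4$)
$\left(t{\left(39 \right)} + f{\left(5 \right)}\right)^{2} = \left(-4 + 5\right)^{2} = 1^{2} = 1$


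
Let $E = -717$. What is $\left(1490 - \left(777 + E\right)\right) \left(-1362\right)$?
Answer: $-1947660$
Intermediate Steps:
$\left(1490 - \left(777 + E\right)\right) \left(-1362\right) = \left(1490 - 60\right) \left(-1362\right) = 1430 \left(-1362\right) = -1947660$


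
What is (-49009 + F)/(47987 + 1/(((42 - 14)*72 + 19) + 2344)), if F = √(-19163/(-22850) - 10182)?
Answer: -214610411/210135074 + 4379*I*√212632536818/960317288180 ≈ -1.0213 + 0.0021027*I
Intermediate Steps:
F = I*√212632536818/4570 (F = √(-19163*(-1/22850) - 10182) = √(19163/22850 - 10182) = √(-232639537/22850) = I*√212632536818/4570 ≈ 100.9*I)
(-49009 + F)/(47987 + 1/(((42 - 14)*72 + 19) + 2344)) = (-49009 + I*√212632536818/4570)/(47987 + 1/(((42 - 14)*72 + 19) + 2344)) = (-49009 + I*√212632536818/4570)/(47987 + 1/((28*72 + 19) + 2344)) = (-49009 + I*√212632536818/4570)/(47987 + 1/((2016 + 19) + 2344)) = (-49009 + I*√212632536818/4570)/(47987 + 1/(2035 + 2344)) = (-49009 + I*√212632536818/4570)/(47987 + 1/4379) = (-49009 + I*√212632536818/4570)/(210135074/4379) = (-49009 + I*√212632536818/4570)*(4379/210135074) = -214610411/210135074 + 4379*I*√212632536818/960317288180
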